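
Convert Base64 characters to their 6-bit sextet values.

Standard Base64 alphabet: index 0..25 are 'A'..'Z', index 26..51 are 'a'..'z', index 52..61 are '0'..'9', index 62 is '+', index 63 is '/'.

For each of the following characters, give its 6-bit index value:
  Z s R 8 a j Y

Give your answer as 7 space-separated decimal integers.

Answer: 25 44 17 60 26 35 24

Derivation:
'Z': A..Z range, ord('Z') − ord('A') = 25
's': a..z range, 26 + ord('s') − ord('a') = 44
'R': A..Z range, ord('R') − ord('A') = 17
'8': 0..9 range, 52 + ord('8') − ord('0') = 60
'a': a..z range, 26 + ord('a') − ord('a') = 26
'j': a..z range, 26 + ord('j') − ord('a') = 35
'Y': A..Z range, ord('Y') − ord('A') = 24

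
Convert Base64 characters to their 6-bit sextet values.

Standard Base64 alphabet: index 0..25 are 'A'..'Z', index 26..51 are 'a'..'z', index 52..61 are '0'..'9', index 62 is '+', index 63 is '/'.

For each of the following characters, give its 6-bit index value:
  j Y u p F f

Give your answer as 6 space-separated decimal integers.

'j': a..z range, 26 + ord('j') − ord('a') = 35
'Y': A..Z range, ord('Y') − ord('A') = 24
'u': a..z range, 26 + ord('u') − ord('a') = 46
'p': a..z range, 26 + ord('p') − ord('a') = 41
'F': A..Z range, ord('F') − ord('A') = 5
'f': a..z range, 26 + ord('f') − ord('a') = 31

Answer: 35 24 46 41 5 31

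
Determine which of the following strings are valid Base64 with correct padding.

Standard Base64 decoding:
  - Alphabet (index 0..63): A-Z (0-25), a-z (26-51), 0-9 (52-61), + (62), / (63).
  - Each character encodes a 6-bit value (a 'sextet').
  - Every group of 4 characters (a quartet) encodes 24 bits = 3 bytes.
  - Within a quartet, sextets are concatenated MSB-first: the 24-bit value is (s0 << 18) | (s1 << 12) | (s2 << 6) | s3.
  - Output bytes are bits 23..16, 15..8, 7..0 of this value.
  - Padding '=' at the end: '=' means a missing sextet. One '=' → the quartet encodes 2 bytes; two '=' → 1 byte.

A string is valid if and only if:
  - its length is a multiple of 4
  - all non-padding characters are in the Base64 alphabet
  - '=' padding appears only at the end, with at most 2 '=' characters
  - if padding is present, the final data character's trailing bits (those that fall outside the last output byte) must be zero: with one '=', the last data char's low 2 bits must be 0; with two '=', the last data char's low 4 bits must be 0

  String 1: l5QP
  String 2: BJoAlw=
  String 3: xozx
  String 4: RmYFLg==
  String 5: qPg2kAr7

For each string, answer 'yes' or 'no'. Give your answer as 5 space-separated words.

Answer: yes no yes yes yes

Derivation:
String 1: 'l5QP' → valid
String 2: 'BJoAlw=' → invalid (len=7 not mult of 4)
String 3: 'xozx' → valid
String 4: 'RmYFLg==' → valid
String 5: 'qPg2kAr7' → valid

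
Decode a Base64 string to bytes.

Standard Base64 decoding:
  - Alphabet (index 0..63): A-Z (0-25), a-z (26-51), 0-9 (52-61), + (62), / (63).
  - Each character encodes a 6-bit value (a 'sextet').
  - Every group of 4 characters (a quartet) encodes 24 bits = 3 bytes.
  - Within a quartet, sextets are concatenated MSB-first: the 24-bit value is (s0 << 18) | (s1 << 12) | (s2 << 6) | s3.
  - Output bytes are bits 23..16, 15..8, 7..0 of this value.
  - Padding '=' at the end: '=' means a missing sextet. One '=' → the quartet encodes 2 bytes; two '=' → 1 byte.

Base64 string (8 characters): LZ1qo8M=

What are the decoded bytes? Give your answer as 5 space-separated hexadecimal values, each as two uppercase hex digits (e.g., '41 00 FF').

After char 0 ('L'=11): chars_in_quartet=1 acc=0xB bytes_emitted=0
After char 1 ('Z'=25): chars_in_quartet=2 acc=0x2D9 bytes_emitted=0
After char 2 ('1'=53): chars_in_quartet=3 acc=0xB675 bytes_emitted=0
After char 3 ('q'=42): chars_in_quartet=4 acc=0x2D9D6A -> emit 2D 9D 6A, reset; bytes_emitted=3
After char 4 ('o'=40): chars_in_quartet=1 acc=0x28 bytes_emitted=3
After char 5 ('8'=60): chars_in_quartet=2 acc=0xA3C bytes_emitted=3
After char 6 ('M'=12): chars_in_quartet=3 acc=0x28F0C bytes_emitted=3
Padding '=': partial quartet acc=0x28F0C -> emit A3 C3; bytes_emitted=5

Answer: 2D 9D 6A A3 C3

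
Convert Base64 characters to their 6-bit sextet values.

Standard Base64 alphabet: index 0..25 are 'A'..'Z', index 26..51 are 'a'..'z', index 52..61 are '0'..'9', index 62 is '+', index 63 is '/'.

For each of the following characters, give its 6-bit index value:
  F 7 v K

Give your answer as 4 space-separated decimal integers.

Answer: 5 59 47 10

Derivation:
'F': A..Z range, ord('F') − ord('A') = 5
'7': 0..9 range, 52 + ord('7') − ord('0') = 59
'v': a..z range, 26 + ord('v') − ord('a') = 47
'K': A..Z range, ord('K') − ord('A') = 10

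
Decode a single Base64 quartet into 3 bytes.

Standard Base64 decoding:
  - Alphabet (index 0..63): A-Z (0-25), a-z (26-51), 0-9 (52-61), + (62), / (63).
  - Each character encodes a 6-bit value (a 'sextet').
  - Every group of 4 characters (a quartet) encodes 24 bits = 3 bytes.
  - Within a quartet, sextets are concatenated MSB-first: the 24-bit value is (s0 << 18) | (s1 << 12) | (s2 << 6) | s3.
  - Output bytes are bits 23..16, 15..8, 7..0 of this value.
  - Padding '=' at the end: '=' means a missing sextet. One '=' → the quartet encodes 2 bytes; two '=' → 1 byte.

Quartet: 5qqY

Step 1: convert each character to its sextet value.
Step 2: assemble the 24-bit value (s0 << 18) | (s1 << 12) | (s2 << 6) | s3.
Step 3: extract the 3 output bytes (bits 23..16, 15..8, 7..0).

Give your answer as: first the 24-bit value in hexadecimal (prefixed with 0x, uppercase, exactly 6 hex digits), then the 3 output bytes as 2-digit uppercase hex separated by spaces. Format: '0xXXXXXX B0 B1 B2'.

Answer: 0xE6AA98 E6 AA 98

Derivation:
Sextets: 5=57, q=42, q=42, Y=24
24-bit: (57<<18) | (42<<12) | (42<<6) | 24
      = 0xE40000 | 0x02A000 | 0x000A80 | 0x000018
      = 0xE6AA98
Bytes: (v>>16)&0xFF=E6, (v>>8)&0xFF=AA, v&0xFF=98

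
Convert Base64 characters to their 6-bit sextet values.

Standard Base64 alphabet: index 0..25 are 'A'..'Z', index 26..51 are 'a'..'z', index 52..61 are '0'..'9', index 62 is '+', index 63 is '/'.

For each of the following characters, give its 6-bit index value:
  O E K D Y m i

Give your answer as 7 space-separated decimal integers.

Answer: 14 4 10 3 24 38 34

Derivation:
'O': A..Z range, ord('O') − ord('A') = 14
'E': A..Z range, ord('E') − ord('A') = 4
'K': A..Z range, ord('K') − ord('A') = 10
'D': A..Z range, ord('D') − ord('A') = 3
'Y': A..Z range, ord('Y') − ord('A') = 24
'm': a..z range, 26 + ord('m') − ord('a') = 38
'i': a..z range, 26 + ord('i') − ord('a') = 34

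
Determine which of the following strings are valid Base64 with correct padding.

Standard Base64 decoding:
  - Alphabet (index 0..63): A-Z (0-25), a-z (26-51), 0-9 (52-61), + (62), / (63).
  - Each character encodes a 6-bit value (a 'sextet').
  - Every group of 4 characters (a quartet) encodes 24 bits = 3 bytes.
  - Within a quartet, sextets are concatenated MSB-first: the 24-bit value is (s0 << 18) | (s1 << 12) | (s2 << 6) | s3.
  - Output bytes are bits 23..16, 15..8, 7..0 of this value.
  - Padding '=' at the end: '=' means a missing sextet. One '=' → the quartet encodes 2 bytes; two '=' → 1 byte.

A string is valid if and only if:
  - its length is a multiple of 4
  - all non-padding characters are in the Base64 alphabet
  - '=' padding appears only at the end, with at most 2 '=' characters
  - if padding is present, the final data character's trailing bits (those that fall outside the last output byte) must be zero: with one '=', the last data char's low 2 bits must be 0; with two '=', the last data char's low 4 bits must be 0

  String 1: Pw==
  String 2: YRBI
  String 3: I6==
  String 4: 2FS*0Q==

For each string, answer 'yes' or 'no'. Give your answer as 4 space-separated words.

String 1: 'Pw==' → valid
String 2: 'YRBI' → valid
String 3: 'I6==' → invalid (bad trailing bits)
String 4: '2FS*0Q==' → invalid (bad char(s): ['*'])

Answer: yes yes no no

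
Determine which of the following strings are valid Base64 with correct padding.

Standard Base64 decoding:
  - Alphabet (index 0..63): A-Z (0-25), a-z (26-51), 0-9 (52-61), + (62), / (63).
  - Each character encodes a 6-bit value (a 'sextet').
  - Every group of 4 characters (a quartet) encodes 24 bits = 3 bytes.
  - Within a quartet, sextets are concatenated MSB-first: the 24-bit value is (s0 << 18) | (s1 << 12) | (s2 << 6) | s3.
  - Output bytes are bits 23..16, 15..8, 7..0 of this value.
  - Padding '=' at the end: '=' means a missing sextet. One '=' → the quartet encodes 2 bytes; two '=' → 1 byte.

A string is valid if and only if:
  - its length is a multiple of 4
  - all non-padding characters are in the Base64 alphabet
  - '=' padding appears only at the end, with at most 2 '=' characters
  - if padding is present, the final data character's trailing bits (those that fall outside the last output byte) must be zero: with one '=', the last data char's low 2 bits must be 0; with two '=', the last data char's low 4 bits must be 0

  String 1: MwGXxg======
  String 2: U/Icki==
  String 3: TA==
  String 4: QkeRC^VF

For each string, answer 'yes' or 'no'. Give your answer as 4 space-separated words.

String 1: 'MwGXxg======' → invalid (6 pad chars (max 2))
String 2: 'U/Icki==' → invalid (bad trailing bits)
String 3: 'TA==' → valid
String 4: 'QkeRC^VF' → invalid (bad char(s): ['^'])

Answer: no no yes no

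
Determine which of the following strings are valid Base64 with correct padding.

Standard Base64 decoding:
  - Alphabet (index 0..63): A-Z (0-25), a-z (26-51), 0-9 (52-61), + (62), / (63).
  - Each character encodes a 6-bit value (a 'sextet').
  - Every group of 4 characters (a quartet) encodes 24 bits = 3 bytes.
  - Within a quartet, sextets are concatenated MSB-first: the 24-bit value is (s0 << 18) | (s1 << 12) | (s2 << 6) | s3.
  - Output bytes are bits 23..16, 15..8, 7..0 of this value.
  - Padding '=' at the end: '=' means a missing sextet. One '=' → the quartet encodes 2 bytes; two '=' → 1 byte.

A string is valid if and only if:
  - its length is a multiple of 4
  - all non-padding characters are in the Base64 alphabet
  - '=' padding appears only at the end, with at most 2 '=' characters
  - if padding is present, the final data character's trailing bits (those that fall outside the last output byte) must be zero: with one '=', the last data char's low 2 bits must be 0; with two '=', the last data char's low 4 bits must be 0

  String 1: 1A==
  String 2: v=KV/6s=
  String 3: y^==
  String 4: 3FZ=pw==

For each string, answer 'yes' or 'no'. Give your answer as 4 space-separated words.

String 1: '1A==' → valid
String 2: 'v=KV/6s=' → invalid (bad char(s): ['=']; '=' in middle)
String 3: 'y^==' → invalid (bad char(s): ['^'])
String 4: '3FZ=pw==' → invalid (bad char(s): ['=']; '=' in middle)

Answer: yes no no no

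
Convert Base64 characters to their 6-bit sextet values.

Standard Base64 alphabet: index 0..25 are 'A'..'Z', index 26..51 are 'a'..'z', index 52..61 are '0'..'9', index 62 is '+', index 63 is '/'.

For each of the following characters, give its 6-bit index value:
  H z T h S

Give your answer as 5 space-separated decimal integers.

'H': A..Z range, ord('H') − ord('A') = 7
'z': a..z range, 26 + ord('z') − ord('a') = 51
'T': A..Z range, ord('T') − ord('A') = 19
'h': a..z range, 26 + ord('h') − ord('a') = 33
'S': A..Z range, ord('S') − ord('A') = 18

Answer: 7 51 19 33 18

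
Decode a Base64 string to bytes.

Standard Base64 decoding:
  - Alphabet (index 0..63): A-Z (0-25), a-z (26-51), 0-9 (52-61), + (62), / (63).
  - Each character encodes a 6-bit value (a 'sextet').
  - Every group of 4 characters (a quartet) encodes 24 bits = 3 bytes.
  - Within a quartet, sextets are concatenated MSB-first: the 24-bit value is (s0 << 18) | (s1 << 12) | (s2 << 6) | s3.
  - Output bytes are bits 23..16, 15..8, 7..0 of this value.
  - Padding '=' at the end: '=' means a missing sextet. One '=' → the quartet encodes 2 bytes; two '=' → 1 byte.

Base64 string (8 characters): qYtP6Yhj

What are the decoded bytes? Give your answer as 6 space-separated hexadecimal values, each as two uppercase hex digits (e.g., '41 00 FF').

After char 0 ('q'=42): chars_in_quartet=1 acc=0x2A bytes_emitted=0
After char 1 ('Y'=24): chars_in_quartet=2 acc=0xA98 bytes_emitted=0
After char 2 ('t'=45): chars_in_quartet=3 acc=0x2A62D bytes_emitted=0
After char 3 ('P'=15): chars_in_quartet=4 acc=0xA98B4F -> emit A9 8B 4F, reset; bytes_emitted=3
After char 4 ('6'=58): chars_in_quartet=1 acc=0x3A bytes_emitted=3
After char 5 ('Y'=24): chars_in_quartet=2 acc=0xE98 bytes_emitted=3
After char 6 ('h'=33): chars_in_quartet=3 acc=0x3A621 bytes_emitted=3
After char 7 ('j'=35): chars_in_quartet=4 acc=0xE98863 -> emit E9 88 63, reset; bytes_emitted=6

Answer: A9 8B 4F E9 88 63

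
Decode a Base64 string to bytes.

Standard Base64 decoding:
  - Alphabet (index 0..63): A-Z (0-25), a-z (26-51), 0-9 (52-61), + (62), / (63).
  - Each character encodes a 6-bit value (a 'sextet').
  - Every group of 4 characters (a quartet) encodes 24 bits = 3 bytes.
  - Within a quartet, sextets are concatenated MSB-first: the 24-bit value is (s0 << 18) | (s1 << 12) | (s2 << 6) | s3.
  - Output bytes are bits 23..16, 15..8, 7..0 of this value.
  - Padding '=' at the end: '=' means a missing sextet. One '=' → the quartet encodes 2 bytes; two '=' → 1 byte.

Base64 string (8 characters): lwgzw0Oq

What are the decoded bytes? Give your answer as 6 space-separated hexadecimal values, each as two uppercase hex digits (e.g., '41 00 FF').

Answer: 97 08 33 C3 43 AA

Derivation:
After char 0 ('l'=37): chars_in_quartet=1 acc=0x25 bytes_emitted=0
After char 1 ('w'=48): chars_in_quartet=2 acc=0x970 bytes_emitted=0
After char 2 ('g'=32): chars_in_quartet=3 acc=0x25C20 bytes_emitted=0
After char 3 ('z'=51): chars_in_quartet=4 acc=0x970833 -> emit 97 08 33, reset; bytes_emitted=3
After char 4 ('w'=48): chars_in_quartet=1 acc=0x30 bytes_emitted=3
After char 5 ('0'=52): chars_in_quartet=2 acc=0xC34 bytes_emitted=3
After char 6 ('O'=14): chars_in_quartet=3 acc=0x30D0E bytes_emitted=3
After char 7 ('q'=42): chars_in_quartet=4 acc=0xC343AA -> emit C3 43 AA, reset; bytes_emitted=6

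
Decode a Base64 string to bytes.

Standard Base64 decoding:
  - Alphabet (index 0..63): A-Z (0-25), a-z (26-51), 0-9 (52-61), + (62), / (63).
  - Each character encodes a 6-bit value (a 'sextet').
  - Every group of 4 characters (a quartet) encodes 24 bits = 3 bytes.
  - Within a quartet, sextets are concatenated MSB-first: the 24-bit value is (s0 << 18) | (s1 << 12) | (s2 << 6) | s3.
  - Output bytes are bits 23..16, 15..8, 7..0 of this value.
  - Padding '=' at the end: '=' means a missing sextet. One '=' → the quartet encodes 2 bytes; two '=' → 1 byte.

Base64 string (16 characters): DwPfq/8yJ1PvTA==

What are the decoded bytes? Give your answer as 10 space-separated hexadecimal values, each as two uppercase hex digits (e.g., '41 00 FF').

Answer: 0F 03 DF AB FF 32 27 53 EF 4C

Derivation:
After char 0 ('D'=3): chars_in_quartet=1 acc=0x3 bytes_emitted=0
After char 1 ('w'=48): chars_in_quartet=2 acc=0xF0 bytes_emitted=0
After char 2 ('P'=15): chars_in_quartet=3 acc=0x3C0F bytes_emitted=0
After char 3 ('f'=31): chars_in_quartet=4 acc=0xF03DF -> emit 0F 03 DF, reset; bytes_emitted=3
After char 4 ('q'=42): chars_in_quartet=1 acc=0x2A bytes_emitted=3
After char 5 ('/'=63): chars_in_quartet=2 acc=0xABF bytes_emitted=3
After char 6 ('8'=60): chars_in_quartet=3 acc=0x2AFFC bytes_emitted=3
After char 7 ('y'=50): chars_in_quartet=4 acc=0xABFF32 -> emit AB FF 32, reset; bytes_emitted=6
After char 8 ('J'=9): chars_in_quartet=1 acc=0x9 bytes_emitted=6
After char 9 ('1'=53): chars_in_quartet=2 acc=0x275 bytes_emitted=6
After char 10 ('P'=15): chars_in_quartet=3 acc=0x9D4F bytes_emitted=6
After char 11 ('v'=47): chars_in_quartet=4 acc=0x2753EF -> emit 27 53 EF, reset; bytes_emitted=9
After char 12 ('T'=19): chars_in_quartet=1 acc=0x13 bytes_emitted=9
After char 13 ('A'=0): chars_in_quartet=2 acc=0x4C0 bytes_emitted=9
Padding '==': partial quartet acc=0x4C0 -> emit 4C; bytes_emitted=10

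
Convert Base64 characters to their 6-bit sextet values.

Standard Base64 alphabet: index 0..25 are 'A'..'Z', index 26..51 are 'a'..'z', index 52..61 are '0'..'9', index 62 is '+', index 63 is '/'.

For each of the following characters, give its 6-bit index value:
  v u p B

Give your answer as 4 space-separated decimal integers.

'v': a..z range, 26 + ord('v') − ord('a') = 47
'u': a..z range, 26 + ord('u') − ord('a') = 46
'p': a..z range, 26 + ord('p') − ord('a') = 41
'B': A..Z range, ord('B') − ord('A') = 1

Answer: 47 46 41 1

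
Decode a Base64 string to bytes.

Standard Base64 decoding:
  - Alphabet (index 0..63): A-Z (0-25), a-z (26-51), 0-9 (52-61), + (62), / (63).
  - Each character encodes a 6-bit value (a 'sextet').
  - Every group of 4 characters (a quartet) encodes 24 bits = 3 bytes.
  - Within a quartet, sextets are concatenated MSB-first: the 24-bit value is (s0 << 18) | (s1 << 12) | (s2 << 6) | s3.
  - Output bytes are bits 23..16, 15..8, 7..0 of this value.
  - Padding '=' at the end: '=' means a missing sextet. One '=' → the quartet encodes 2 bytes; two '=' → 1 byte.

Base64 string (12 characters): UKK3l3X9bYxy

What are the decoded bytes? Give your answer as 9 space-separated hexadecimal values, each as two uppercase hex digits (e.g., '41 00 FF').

After char 0 ('U'=20): chars_in_quartet=1 acc=0x14 bytes_emitted=0
After char 1 ('K'=10): chars_in_quartet=2 acc=0x50A bytes_emitted=0
After char 2 ('K'=10): chars_in_quartet=3 acc=0x1428A bytes_emitted=0
After char 3 ('3'=55): chars_in_quartet=4 acc=0x50A2B7 -> emit 50 A2 B7, reset; bytes_emitted=3
After char 4 ('l'=37): chars_in_quartet=1 acc=0x25 bytes_emitted=3
After char 5 ('3'=55): chars_in_quartet=2 acc=0x977 bytes_emitted=3
After char 6 ('X'=23): chars_in_quartet=3 acc=0x25DD7 bytes_emitted=3
After char 7 ('9'=61): chars_in_quartet=4 acc=0x9775FD -> emit 97 75 FD, reset; bytes_emitted=6
After char 8 ('b'=27): chars_in_quartet=1 acc=0x1B bytes_emitted=6
After char 9 ('Y'=24): chars_in_quartet=2 acc=0x6D8 bytes_emitted=6
After char 10 ('x'=49): chars_in_quartet=3 acc=0x1B631 bytes_emitted=6
After char 11 ('y'=50): chars_in_quartet=4 acc=0x6D8C72 -> emit 6D 8C 72, reset; bytes_emitted=9

Answer: 50 A2 B7 97 75 FD 6D 8C 72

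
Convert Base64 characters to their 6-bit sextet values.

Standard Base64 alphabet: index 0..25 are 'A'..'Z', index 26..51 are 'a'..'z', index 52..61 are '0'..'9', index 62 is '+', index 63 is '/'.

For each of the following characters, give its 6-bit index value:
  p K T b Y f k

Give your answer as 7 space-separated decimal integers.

'p': a..z range, 26 + ord('p') − ord('a') = 41
'K': A..Z range, ord('K') − ord('A') = 10
'T': A..Z range, ord('T') − ord('A') = 19
'b': a..z range, 26 + ord('b') − ord('a') = 27
'Y': A..Z range, ord('Y') − ord('A') = 24
'f': a..z range, 26 + ord('f') − ord('a') = 31
'k': a..z range, 26 + ord('k') − ord('a') = 36

Answer: 41 10 19 27 24 31 36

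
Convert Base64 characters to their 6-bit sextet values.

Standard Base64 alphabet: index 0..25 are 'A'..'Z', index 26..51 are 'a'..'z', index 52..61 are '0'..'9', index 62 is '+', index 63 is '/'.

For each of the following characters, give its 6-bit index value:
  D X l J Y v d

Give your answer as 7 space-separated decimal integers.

Answer: 3 23 37 9 24 47 29

Derivation:
'D': A..Z range, ord('D') − ord('A') = 3
'X': A..Z range, ord('X') − ord('A') = 23
'l': a..z range, 26 + ord('l') − ord('a') = 37
'J': A..Z range, ord('J') − ord('A') = 9
'Y': A..Z range, ord('Y') − ord('A') = 24
'v': a..z range, 26 + ord('v') − ord('a') = 47
'd': a..z range, 26 + ord('d') − ord('a') = 29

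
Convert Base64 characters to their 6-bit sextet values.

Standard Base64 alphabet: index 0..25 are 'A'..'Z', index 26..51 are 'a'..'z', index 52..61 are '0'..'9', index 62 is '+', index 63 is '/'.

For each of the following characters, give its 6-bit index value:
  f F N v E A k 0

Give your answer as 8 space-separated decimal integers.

Answer: 31 5 13 47 4 0 36 52

Derivation:
'f': a..z range, 26 + ord('f') − ord('a') = 31
'F': A..Z range, ord('F') − ord('A') = 5
'N': A..Z range, ord('N') − ord('A') = 13
'v': a..z range, 26 + ord('v') − ord('a') = 47
'E': A..Z range, ord('E') − ord('A') = 4
'A': A..Z range, ord('A') − ord('A') = 0
'k': a..z range, 26 + ord('k') − ord('a') = 36
'0': 0..9 range, 52 + ord('0') − ord('0') = 52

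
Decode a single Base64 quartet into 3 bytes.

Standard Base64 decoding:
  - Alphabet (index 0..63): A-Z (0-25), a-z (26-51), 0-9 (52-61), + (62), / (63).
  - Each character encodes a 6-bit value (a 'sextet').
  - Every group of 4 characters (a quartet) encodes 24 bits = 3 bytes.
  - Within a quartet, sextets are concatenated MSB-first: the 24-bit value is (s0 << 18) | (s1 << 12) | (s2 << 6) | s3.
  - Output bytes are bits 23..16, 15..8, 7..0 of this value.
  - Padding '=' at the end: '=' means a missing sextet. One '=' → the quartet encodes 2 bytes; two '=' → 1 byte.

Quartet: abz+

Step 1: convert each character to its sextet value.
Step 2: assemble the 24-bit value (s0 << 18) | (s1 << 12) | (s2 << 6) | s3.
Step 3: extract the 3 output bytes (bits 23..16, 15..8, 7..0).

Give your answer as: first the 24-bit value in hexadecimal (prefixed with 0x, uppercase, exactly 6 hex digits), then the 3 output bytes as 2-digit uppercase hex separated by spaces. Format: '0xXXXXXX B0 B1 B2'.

Sextets: a=26, b=27, z=51, +=62
24-bit: (26<<18) | (27<<12) | (51<<6) | 62
      = 0x680000 | 0x01B000 | 0x000CC0 | 0x00003E
      = 0x69BCFE
Bytes: (v>>16)&0xFF=69, (v>>8)&0xFF=BC, v&0xFF=FE

Answer: 0x69BCFE 69 BC FE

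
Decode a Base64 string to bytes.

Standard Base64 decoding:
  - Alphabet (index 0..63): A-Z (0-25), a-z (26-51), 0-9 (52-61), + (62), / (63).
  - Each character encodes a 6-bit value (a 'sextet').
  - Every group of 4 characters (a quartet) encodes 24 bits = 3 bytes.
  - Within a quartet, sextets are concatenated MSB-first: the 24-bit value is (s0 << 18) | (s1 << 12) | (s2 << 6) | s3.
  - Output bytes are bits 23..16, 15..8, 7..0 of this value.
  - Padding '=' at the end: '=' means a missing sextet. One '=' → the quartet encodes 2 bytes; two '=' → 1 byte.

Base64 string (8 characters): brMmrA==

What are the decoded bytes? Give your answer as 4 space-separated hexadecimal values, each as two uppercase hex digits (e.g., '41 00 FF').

Answer: 6E B3 26 AC

Derivation:
After char 0 ('b'=27): chars_in_quartet=1 acc=0x1B bytes_emitted=0
After char 1 ('r'=43): chars_in_quartet=2 acc=0x6EB bytes_emitted=0
After char 2 ('M'=12): chars_in_quartet=3 acc=0x1BACC bytes_emitted=0
After char 3 ('m'=38): chars_in_quartet=4 acc=0x6EB326 -> emit 6E B3 26, reset; bytes_emitted=3
After char 4 ('r'=43): chars_in_quartet=1 acc=0x2B bytes_emitted=3
After char 5 ('A'=0): chars_in_quartet=2 acc=0xAC0 bytes_emitted=3
Padding '==': partial quartet acc=0xAC0 -> emit AC; bytes_emitted=4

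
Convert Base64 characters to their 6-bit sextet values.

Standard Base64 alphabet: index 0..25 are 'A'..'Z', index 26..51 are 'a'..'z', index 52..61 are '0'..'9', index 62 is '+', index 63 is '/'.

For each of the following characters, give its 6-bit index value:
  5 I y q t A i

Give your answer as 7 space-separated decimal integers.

Answer: 57 8 50 42 45 0 34

Derivation:
'5': 0..9 range, 52 + ord('5') − ord('0') = 57
'I': A..Z range, ord('I') − ord('A') = 8
'y': a..z range, 26 + ord('y') − ord('a') = 50
'q': a..z range, 26 + ord('q') − ord('a') = 42
't': a..z range, 26 + ord('t') − ord('a') = 45
'A': A..Z range, ord('A') − ord('A') = 0
'i': a..z range, 26 + ord('i') − ord('a') = 34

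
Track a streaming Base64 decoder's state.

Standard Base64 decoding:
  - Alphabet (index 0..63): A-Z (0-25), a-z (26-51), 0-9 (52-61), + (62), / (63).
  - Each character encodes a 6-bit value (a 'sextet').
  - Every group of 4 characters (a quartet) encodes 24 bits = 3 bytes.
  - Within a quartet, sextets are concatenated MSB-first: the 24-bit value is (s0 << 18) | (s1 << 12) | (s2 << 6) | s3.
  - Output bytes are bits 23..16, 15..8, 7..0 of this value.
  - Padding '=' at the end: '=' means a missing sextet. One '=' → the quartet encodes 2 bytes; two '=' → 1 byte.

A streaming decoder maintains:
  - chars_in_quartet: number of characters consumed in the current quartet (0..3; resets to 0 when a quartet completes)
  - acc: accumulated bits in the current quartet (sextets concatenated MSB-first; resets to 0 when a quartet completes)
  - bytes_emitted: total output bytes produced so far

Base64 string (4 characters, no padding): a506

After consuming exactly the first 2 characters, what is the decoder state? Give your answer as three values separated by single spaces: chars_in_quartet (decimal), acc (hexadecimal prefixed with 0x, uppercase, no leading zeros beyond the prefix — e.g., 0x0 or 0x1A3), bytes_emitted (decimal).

After char 0 ('a'=26): chars_in_quartet=1 acc=0x1A bytes_emitted=0
After char 1 ('5'=57): chars_in_quartet=2 acc=0x6B9 bytes_emitted=0

Answer: 2 0x6B9 0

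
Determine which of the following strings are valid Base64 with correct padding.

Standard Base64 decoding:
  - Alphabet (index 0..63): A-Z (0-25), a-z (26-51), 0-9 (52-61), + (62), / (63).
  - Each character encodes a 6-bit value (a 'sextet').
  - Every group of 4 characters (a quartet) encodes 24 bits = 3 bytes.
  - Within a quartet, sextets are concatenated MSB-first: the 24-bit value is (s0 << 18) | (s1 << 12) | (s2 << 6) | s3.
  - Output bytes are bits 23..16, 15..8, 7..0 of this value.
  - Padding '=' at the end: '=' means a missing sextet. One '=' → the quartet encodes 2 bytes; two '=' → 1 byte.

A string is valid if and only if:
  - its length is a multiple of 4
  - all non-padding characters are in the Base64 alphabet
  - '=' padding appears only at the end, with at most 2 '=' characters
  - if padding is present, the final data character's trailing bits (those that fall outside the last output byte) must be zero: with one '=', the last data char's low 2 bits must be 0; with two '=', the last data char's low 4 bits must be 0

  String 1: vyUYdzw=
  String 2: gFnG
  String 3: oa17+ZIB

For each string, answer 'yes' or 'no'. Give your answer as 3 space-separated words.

String 1: 'vyUYdzw=' → valid
String 2: 'gFnG' → valid
String 3: 'oa17+ZIB' → valid

Answer: yes yes yes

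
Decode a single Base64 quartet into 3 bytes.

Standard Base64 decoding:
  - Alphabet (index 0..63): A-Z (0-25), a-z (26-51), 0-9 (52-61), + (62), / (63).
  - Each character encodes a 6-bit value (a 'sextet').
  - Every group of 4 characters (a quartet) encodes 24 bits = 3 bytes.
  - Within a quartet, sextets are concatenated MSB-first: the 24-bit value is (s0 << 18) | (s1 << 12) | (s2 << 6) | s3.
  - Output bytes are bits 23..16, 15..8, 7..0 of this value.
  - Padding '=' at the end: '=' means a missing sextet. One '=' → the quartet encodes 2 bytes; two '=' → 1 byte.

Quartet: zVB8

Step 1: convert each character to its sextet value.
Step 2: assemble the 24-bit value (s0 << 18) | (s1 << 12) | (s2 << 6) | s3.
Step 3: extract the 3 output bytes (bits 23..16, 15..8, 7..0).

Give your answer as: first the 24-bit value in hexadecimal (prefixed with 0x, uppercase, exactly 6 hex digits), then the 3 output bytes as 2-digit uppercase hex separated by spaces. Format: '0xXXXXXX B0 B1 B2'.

Sextets: z=51, V=21, B=1, 8=60
24-bit: (51<<18) | (21<<12) | (1<<6) | 60
      = 0xCC0000 | 0x015000 | 0x000040 | 0x00003C
      = 0xCD507C
Bytes: (v>>16)&0xFF=CD, (v>>8)&0xFF=50, v&0xFF=7C

Answer: 0xCD507C CD 50 7C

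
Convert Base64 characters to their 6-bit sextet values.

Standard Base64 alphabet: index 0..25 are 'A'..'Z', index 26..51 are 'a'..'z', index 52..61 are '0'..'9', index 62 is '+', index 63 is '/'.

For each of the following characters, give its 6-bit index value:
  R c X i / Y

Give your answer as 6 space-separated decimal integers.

'R': A..Z range, ord('R') − ord('A') = 17
'c': a..z range, 26 + ord('c') − ord('a') = 28
'X': A..Z range, ord('X') − ord('A') = 23
'i': a..z range, 26 + ord('i') − ord('a') = 34
'/': index 63
'Y': A..Z range, ord('Y') − ord('A') = 24

Answer: 17 28 23 34 63 24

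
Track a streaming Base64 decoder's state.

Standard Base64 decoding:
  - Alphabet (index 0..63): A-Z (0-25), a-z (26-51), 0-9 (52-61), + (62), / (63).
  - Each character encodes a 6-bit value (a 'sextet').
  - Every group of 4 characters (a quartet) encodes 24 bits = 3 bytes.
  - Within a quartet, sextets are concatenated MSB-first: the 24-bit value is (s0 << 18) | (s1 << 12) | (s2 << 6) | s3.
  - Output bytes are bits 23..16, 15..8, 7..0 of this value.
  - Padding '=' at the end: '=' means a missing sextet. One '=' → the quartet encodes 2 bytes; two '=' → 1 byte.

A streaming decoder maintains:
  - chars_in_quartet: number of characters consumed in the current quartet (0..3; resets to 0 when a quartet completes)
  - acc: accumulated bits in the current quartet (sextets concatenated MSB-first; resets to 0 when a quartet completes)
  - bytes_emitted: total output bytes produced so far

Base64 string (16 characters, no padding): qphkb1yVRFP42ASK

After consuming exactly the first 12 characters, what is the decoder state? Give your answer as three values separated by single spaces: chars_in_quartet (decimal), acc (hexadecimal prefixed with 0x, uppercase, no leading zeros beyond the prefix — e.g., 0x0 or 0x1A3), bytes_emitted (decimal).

Answer: 0 0x0 9

Derivation:
After char 0 ('q'=42): chars_in_quartet=1 acc=0x2A bytes_emitted=0
After char 1 ('p'=41): chars_in_quartet=2 acc=0xAA9 bytes_emitted=0
After char 2 ('h'=33): chars_in_quartet=3 acc=0x2AA61 bytes_emitted=0
After char 3 ('k'=36): chars_in_quartet=4 acc=0xAA9864 -> emit AA 98 64, reset; bytes_emitted=3
After char 4 ('b'=27): chars_in_quartet=1 acc=0x1B bytes_emitted=3
After char 5 ('1'=53): chars_in_quartet=2 acc=0x6F5 bytes_emitted=3
After char 6 ('y'=50): chars_in_quartet=3 acc=0x1BD72 bytes_emitted=3
After char 7 ('V'=21): chars_in_quartet=4 acc=0x6F5C95 -> emit 6F 5C 95, reset; bytes_emitted=6
After char 8 ('R'=17): chars_in_quartet=1 acc=0x11 bytes_emitted=6
After char 9 ('F'=5): chars_in_quartet=2 acc=0x445 bytes_emitted=6
After char 10 ('P'=15): chars_in_quartet=3 acc=0x1114F bytes_emitted=6
After char 11 ('4'=56): chars_in_quartet=4 acc=0x4453F8 -> emit 44 53 F8, reset; bytes_emitted=9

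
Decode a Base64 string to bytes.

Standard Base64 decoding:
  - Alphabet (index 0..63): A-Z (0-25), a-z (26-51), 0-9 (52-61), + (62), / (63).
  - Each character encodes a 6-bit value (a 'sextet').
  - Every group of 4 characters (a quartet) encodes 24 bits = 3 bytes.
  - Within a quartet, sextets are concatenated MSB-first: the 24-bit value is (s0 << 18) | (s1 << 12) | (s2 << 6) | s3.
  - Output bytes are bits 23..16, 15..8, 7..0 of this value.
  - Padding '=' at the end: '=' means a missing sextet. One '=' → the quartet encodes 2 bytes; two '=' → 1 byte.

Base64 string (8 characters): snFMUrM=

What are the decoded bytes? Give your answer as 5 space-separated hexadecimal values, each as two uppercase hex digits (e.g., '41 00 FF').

After char 0 ('s'=44): chars_in_quartet=1 acc=0x2C bytes_emitted=0
After char 1 ('n'=39): chars_in_quartet=2 acc=0xB27 bytes_emitted=0
After char 2 ('F'=5): chars_in_quartet=3 acc=0x2C9C5 bytes_emitted=0
After char 3 ('M'=12): chars_in_quartet=4 acc=0xB2714C -> emit B2 71 4C, reset; bytes_emitted=3
After char 4 ('U'=20): chars_in_quartet=1 acc=0x14 bytes_emitted=3
After char 5 ('r'=43): chars_in_quartet=2 acc=0x52B bytes_emitted=3
After char 6 ('M'=12): chars_in_quartet=3 acc=0x14ACC bytes_emitted=3
Padding '=': partial quartet acc=0x14ACC -> emit 52 B3; bytes_emitted=5

Answer: B2 71 4C 52 B3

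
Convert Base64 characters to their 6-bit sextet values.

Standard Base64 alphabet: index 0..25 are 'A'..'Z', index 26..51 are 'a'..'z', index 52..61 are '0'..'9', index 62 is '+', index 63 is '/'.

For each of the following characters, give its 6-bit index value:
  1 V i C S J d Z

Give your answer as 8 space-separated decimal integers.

'1': 0..9 range, 52 + ord('1') − ord('0') = 53
'V': A..Z range, ord('V') − ord('A') = 21
'i': a..z range, 26 + ord('i') − ord('a') = 34
'C': A..Z range, ord('C') − ord('A') = 2
'S': A..Z range, ord('S') − ord('A') = 18
'J': A..Z range, ord('J') − ord('A') = 9
'd': a..z range, 26 + ord('d') − ord('a') = 29
'Z': A..Z range, ord('Z') − ord('A') = 25

Answer: 53 21 34 2 18 9 29 25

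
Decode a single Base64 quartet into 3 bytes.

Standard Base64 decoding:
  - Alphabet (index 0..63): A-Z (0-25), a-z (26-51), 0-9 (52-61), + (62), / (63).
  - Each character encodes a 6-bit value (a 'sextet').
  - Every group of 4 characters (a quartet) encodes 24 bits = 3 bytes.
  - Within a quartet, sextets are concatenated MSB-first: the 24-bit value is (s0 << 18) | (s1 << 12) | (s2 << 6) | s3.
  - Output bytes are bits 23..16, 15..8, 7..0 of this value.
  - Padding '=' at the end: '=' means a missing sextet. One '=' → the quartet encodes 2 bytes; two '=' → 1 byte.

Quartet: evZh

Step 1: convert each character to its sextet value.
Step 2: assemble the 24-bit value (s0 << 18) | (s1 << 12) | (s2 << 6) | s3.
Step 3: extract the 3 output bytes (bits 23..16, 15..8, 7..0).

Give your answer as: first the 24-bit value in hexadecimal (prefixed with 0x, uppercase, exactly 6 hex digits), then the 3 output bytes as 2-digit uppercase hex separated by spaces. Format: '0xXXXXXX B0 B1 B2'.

Answer: 0x7AF661 7A F6 61

Derivation:
Sextets: e=30, v=47, Z=25, h=33
24-bit: (30<<18) | (47<<12) | (25<<6) | 33
      = 0x780000 | 0x02F000 | 0x000640 | 0x000021
      = 0x7AF661
Bytes: (v>>16)&0xFF=7A, (v>>8)&0xFF=F6, v&0xFF=61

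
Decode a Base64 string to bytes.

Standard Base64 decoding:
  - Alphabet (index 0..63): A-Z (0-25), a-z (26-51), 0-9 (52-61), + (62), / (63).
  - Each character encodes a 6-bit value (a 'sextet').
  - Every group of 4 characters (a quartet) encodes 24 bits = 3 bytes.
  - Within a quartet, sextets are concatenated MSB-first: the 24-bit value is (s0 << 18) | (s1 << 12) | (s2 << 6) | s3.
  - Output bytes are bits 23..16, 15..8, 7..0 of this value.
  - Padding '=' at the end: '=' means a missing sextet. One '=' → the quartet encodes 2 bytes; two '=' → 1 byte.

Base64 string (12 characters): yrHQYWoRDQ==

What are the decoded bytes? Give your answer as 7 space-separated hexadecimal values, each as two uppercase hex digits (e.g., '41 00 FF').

Answer: CA B1 D0 61 6A 11 0D

Derivation:
After char 0 ('y'=50): chars_in_quartet=1 acc=0x32 bytes_emitted=0
After char 1 ('r'=43): chars_in_quartet=2 acc=0xCAB bytes_emitted=0
After char 2 ('H'=7): chars_in_quartet=3 acc=0x32AC7 bytes_emitted=0
After char 3 ('Q'=16): chars_in_quartet=4 acc=0xCAB1D0 -> emit CA B1 D0, reset; bytes_emitted=3
After char 4 ('Y'=24): chars_in_quartet=1 acc=0x18 bytes_emitted=3
After char 5 ('W'=22): chars_in_quartet=2 acc=0x616 bytes_emitted=3
After char 6 ('o'=40): chars_in_quartet=3 acc=0x185A8 bytes_emitted=3
After char 7 ('R'=17): chars_in_quartet=4 acc=0x616A11 -> emit 61 6A 11, reset; bytes_emitted=6
After char 8 ('D'=3): chars_in_quartet=1 acc=0x3 bytes_emitted=6
After char 9 ('Q'=16): chars_in_quartet=2 acc=0xD0 bytes_emitted=6
Padding '==': partial quartet acc=0xD0 -> emit 0D; bytes_emitted=7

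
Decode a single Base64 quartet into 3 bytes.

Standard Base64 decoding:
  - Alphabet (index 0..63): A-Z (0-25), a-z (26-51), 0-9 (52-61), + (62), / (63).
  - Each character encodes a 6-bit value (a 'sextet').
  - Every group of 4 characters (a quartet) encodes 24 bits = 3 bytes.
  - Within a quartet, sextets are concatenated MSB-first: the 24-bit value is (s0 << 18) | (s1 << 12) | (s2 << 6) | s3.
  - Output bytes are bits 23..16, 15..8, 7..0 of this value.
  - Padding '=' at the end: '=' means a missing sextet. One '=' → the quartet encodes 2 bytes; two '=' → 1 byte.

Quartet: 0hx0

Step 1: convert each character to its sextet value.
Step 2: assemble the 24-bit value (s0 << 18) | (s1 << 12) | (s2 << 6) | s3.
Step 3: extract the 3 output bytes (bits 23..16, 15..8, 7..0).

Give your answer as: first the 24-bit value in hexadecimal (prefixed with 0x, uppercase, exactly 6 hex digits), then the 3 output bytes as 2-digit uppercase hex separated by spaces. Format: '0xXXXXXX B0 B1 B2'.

Answer: 0xD21C74 D2 1C 74

Derivation:
Sextets: 0=52, h=33, x=49, 0=52
24-bit: (52<<18) | (33<<12) | (49<<6) | 52
      = 0xD00000 | 0x021000 | 0x000C40 | 0x000034
      = 0xD21C74
Bytes: (v>>16)&0xFF=D2, (v>>8)&0xFF=1C, v&0xFF=74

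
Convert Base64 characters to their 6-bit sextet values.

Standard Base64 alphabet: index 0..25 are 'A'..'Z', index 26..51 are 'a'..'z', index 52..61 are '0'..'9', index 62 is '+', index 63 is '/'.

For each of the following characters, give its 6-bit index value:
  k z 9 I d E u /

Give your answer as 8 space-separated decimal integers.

Answer: 36 51 61 8 29 4 46 63

Derivation:
'k': a..z range, 26 + ord('k') − ord('a') = 36
'z': a..z range, 26 + ord('z') − ord('a') = 51
'9': 0..9 range, 52 + ord('9') − ord('0') = 61
'I': A..Z range, ord('I') − ord('A') = 8
'd': a..z range, 26 + ord('d') − ord('a') = 29
'E': A..Z range, ord('E') − ord('A') = 4
'u': a..z range, 26 + ord('u') − ord('a') = 46
'/': index 63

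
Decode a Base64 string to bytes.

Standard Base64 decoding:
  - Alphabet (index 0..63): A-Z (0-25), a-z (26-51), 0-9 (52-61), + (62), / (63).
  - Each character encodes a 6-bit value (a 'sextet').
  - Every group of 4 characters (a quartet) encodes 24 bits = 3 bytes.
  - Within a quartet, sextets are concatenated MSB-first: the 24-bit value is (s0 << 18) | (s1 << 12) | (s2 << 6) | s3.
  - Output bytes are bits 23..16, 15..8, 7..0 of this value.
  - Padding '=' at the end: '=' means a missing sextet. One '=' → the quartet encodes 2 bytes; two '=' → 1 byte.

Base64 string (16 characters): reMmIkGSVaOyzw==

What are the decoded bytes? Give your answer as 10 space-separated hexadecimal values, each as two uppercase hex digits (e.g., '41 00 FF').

Answer: AD E3 26 22 41 92 55 A3 B2 CF

Derivation:
After char 0 ('r'=43): chars_in_quartet=1 acc=0x2B bytes_emitted=0
After char 1 ('e'=30): chars_in_quartet=2 acc=0xADE bytes_emitted=0
After char 2 ('M'=12): chars_in_quartet=3 acc=0x2B78C bytes_emitted=0
After char 3 ('m'=38): chars_in_quartet=4 acc=0xADE326 -> emit AD E3 26, reset; bytes_emitted=3
After char 4 ('I'=8): chars_in_quartet=1 acc=0x8 bytes_emitted=3
After char 5 ('k'=36): chars_in_quartet=2 acc=0x224 bytes_emitted=3
After char 6 ('G'=6): chars_in_quartet=3 acc=0x8906 bytes_emitted=3
After char 7 ('S'=18): chars_in_quartet=4 acc=0x224192 -> emit 22 41 92, reset; bytes_emitted=6
After char 8 ('V'=21): chars_in_quartet=1 acc=0x15 bytes_emitted=6
After char 9 ('a'=26): chars_in_quartet=2 acc=0x55A bytes_emitted=6
After char 10 ('O'=14): chars_in_quartet=3 acc=0x1568E bytes_emitted=6
After char 11 ('y'=50): chars_in_quartet=4 acc=0x55A3B2 -> emit 55 A3 B2, reset; bytes_emitted=9
After char 12 ('z'=51): chars_in_quartet=1 acc=0x33 bytes_emitted=9
After char 13 ('w'=48): chars_in_quartet=2 acc=0xCF0 bytes_emitted=9
Padding '==': partial quartet acc=0xCF0 -> emit CF; bytes_emitted=10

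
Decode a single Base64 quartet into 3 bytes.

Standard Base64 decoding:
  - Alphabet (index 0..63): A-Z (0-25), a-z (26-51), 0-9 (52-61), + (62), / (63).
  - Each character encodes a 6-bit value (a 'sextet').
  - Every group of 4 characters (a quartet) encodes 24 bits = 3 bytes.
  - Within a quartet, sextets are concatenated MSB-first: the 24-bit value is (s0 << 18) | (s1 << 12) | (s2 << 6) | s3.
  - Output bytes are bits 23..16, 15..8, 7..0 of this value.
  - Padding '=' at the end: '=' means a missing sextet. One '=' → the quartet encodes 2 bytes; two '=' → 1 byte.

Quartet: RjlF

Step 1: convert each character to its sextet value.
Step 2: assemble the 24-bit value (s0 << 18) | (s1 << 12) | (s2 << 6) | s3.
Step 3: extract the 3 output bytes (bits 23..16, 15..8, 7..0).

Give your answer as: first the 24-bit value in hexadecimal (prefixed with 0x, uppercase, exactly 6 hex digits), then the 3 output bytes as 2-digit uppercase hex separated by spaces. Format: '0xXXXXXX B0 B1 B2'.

Answer: 0x463945 46 39 45

Derivation:
Sextets: R=17, j=35, l=37, F=5
24-bit: (17<<18) | (35<<12) | (37<<6) | 5
      = 0x440000 | 0x023000 | 0x000940 | 0x000005
      = 0x463945
Bytes: (v>>16)&0xFF=46, (v>>8)&0xFF=39, v&0xFF=45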